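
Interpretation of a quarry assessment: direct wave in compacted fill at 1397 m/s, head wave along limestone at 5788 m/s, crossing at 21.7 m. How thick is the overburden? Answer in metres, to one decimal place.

x_cross = 2h·√((V₂+V₁)/(V₂−V₁)) → h = x_cross / (2·√((V₂+V₁)/(V₂−V₁))).
√((V₂+V₁)/(V₂−V₁)) = √((5788+1397)/(5788−1397)) = 1.2792.
h = 21.7 / (2·1.2792) = 8.48 m.

8.5 m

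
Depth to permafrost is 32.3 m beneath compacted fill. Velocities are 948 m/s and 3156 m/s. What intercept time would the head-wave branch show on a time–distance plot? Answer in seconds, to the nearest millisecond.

tᵢ = 2h·√(V₂²−V₁²)/(V₁V₂).
√(V₂²−V₁²) = √(3156²−948²) = 3010.3 m/s.
tᵢ = 2·32.3·3010.3/(948·3156) = 0.06500 s.

0.065 s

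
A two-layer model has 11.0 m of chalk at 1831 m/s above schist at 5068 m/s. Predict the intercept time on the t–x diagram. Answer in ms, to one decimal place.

11.2 ms

tᵢ = 2h·√(V₂²−V₁²)/(V₁V₂).
√(V₂²−V₁²) = √(5068²−1831²) = 4725.7 m/s.
tᵢ = 2·11.0·4725.7/(1831·5068) = 0.01120 s.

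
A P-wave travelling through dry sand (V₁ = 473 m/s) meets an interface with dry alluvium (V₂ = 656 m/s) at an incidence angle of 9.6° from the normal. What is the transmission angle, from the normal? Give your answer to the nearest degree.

13°

Snell's law: sin θ₂ = (V₂/V₁)·sin θ₁ = (656/473)·sin 9.6° = 0.2313.
θ₂ = sin⁻¹(0.2313) = 13.37° (from vertical).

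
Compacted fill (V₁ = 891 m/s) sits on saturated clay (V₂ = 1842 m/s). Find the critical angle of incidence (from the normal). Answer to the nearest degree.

29°

At critical incidence the refracted ray runs along the interface (θ₂ = 90°), so sin θ_c = V₁/V₂.
θ_c = arcsin(891/1842) = arcsin 0.4837 = 28.93°.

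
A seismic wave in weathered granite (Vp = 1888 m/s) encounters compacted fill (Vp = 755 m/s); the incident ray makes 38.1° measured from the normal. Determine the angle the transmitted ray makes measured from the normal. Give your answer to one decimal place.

14.3°

sin θ₁/V₁ = sin θ₂/V₂ ⇒ sin θ₂ = 755·sin 38.1°/1888 = 755·0.6170/1888 = 0.2467.
θ₂ = arcsin 0.2467 = 14.29° from the normal.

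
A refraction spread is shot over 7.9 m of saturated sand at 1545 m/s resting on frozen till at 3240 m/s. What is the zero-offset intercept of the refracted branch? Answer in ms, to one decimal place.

9.0 ms

θ_c = arcsin(V₁/V₂) = arcsin(1545/3240) = 28.48°; cos θ_c = 0.8790.
tᵢ = 2h·cos θ_c / V₁ = 2·7.9·0.8790 / 1545 = 0.00899 s.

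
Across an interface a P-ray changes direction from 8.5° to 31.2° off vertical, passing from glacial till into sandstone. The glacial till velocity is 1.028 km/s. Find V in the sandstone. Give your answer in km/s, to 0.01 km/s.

sin 8.5° = 0.1478; sin 31.2° = 0.5180.
V₂ = V₁·(sin θ₂/sin θ₁) = 1.028·(0.5180/0.1478) = 3.60 km/s.

3.60 km/s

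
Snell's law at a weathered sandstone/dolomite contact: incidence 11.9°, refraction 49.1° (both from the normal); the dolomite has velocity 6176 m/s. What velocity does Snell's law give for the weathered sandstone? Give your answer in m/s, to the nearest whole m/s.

1685 m/s

Snell's law: sin 11.9°/V₁ = sin 49.1°/V₂.
V₁ = V₂·sin 11.9°/sin 49.1° = 6176 × 0.2728 = 1684.87 m/s.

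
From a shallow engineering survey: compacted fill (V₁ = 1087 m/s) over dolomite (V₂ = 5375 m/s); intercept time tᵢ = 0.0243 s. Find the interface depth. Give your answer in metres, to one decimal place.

13.5 m

h = tᵢ·V₁·V₂ / (2·√(V₂²−V₁²)).
√(V₂²−V₁²) = √(5375² − 1087²) = 5263.9 m/s.
h = 0.0243 s × 1087 × 5375 / (2 × 5263.9) = 13.49 m.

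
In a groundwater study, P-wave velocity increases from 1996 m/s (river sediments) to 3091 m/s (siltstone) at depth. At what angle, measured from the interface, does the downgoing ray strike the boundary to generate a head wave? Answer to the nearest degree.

50°

Critical incidence: sin θ_c = V₁/V₂ = 1996/3091 = 0.6457.
θ_c = arcsin 0.6457 = 40.22°.
Measured from the interface: 90° − 40.22° = 49.78°.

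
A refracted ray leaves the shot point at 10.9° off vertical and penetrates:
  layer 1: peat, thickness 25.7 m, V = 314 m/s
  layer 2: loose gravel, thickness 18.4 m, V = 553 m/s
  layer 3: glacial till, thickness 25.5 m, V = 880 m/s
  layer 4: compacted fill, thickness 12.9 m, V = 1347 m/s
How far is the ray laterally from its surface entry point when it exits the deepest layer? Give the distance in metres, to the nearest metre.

Ray parameter p = sin 10.9° / 314 m/s = 6.0221e-04 s/m.
Layer 1: θ = 10.90°; offset = 25.7·tan 10.90° = 4.949 m.
Layer 2: sin θ = p·553 = 0.3330 → θ = 19.45°; offset = 18.4·tan 19.45° = 6.499 m.
Layer 3: sin θ = p·880 = 0.5299 → θ = 32.00°; offset = 25.5·tan 32.00° = 15.935 m.
Layer 4: sin θ = p·1347 = 0.8112 → θ = 54.21°; offset = 12.9·tan 54.21° = 17.894 m.
Summing the layer offsets gives 45.277 m.

45 m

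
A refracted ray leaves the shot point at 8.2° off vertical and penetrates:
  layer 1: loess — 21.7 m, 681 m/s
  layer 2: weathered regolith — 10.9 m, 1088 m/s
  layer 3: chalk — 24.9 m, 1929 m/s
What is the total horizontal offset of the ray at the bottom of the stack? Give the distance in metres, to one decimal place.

16.7 m

p = sin θ₁/V₁ = sin 8.2°/681 = 2.0944e-04 s/m is conserved through the stack.
Layer 1: θ = 8.20°; offset = 21.7·tan 8.20° = 3.127 m.
Layer 2: sin θ = p·1088 = 0.2279 → θ = 13.17°; offset = 10.9·tan 13.17° = 2.551 m.
Layer 3: sin θ = p·1929 = 0.4040 → θ = 23.83°; offset = 24.9·tan 23.83° = 10.997 m.
Summing the layer offsets gives 16.675 m.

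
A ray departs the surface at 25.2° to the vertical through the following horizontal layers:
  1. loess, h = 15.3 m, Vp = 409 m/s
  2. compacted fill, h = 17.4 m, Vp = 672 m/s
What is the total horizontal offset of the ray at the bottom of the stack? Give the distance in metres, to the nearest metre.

p = sin θ₁/V₁ = sin 25.2°/409 = 1.0410e-03 s/m is conserved through the stack.
Layer 1: θ = 25.20°; offset = 15.3·tan 25.20° = 7.200 m.
Layer 2: sin θ = p·672 = 0.6996 → θ = 44.39°; offset = 17.4·tan 44.39° = 17.035 m.
Σ offsets = 24.234 m.

24 m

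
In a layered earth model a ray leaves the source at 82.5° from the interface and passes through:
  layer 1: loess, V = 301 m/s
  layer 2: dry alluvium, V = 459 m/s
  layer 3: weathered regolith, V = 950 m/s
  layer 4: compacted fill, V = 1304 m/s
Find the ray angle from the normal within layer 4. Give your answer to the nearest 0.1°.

34.4°

From the normal: θ₁ = 90° − 82.5° = 7.5°.
Ray parameter p = sin 7.5° / 301 = 4.3364e-04 s/m.
sin θ_4 = p·V_4 = 4.3364e-04 × 1304 = 0.5655.
θ_4 = arcsin 0.5655 = 34.43°.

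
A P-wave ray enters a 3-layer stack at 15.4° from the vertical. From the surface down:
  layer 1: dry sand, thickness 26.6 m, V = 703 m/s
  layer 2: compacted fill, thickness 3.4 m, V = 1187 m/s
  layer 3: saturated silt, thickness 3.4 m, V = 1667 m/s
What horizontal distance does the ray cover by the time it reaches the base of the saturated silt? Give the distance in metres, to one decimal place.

11.8 m

p = sin θ₁/V₁ = sin 15.4°/703 = 3.7775e-04 s/m is conserved through the stack.
Layer 1: θ = 15.40°; offset = 26.6·tan 15.40° = 7.327 m.
Layer 2: sin θ = p·1187 = 0.4484 → θ = 26.64°; offset = 3.4·tan 26.64° = 1.706 m.
Layer 3: sin θ = p·1667 = 0.6297 → θ = 39.03°; offset = 3.4·tan 39.03° = 2.756 m.
Summing the layer offsets gives 11.788 m.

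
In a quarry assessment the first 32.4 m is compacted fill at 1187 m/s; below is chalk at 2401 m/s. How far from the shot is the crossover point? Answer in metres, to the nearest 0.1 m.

θ_c = arcsin(1187/2401) = 29.63°, so cos θ_c = 0.8692 and tᵢ = 2h cos θ_c/V₁ = 0.0475 s.
At crossover x/V₁ = x/V₂ + tᵢ ⇒ x = tᵢ/(1/V₁ − 1/V₂) = 0.04745/(8.4246e-04 − 4.1649e-04) = 111.40 m.

111.4 m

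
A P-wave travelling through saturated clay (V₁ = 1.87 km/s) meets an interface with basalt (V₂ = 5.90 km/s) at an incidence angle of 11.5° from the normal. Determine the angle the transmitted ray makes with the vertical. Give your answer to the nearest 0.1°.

sin θ₁/V₁ = sin θ₂/V₂ ⇒ sin θ₂ = 5.90·sin 11.5°/1.87 = 5.90·0.1994/1.87 = 0.6290.
θ₂ = arcsin 0.6290 = 38.98° from the normal.

39.0°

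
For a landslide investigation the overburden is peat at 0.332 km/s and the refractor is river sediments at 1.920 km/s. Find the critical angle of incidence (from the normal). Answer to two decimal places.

9.96°

At critical incidence the refracted ray runs along the interface (θ₂ = 90°), so sin θ_c = V₁/V₂.
θ_c = arcsin(0.332/1.920) = arcsin 0.1729 = 9.96°.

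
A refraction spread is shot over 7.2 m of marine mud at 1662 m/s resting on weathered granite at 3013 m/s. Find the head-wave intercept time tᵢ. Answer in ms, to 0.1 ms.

tᵢ = 2h·√(V₂²−V₁²)/(V₁V₂).
√(V₂²−V₁²) = √(3013²−1662²) = 2513.2 m/s.
tᵢ = 2·7.2·2513.2/(1662·3013) = 0.00723 s.

7.2 ms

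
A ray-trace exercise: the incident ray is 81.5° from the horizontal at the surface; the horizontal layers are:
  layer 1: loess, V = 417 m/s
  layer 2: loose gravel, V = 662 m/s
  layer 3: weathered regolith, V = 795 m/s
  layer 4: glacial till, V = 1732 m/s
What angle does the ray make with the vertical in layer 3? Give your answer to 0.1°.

16.4°

From the normal: θ₁ = 90° − 81.5° = 8.5°.
Snell's law across each interface conserves sin θ / V, so sin θ_3 = V_3·sin θ₁/V₁.
sin θ_3 = 795 × sin 8.5° / 417 = 0.2818.
θ_3 = 16.37° from the vertical.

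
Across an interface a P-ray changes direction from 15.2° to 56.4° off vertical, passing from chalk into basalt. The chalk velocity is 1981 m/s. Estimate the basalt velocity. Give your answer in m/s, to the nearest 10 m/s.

Snell's law: sin 15.2°/V₁ = sin 56.4°/V₂.
V₂ = V₁·sin 56.4°/sin 15.2° = 1981 × 3.1768 = 6293.23 m/s.

6290 m/s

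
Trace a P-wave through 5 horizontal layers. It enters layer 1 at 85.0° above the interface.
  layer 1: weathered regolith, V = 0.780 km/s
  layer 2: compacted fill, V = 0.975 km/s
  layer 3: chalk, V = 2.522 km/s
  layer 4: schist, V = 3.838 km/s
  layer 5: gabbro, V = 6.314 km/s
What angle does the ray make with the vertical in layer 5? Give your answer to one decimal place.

44.9°

From the normal: θ₁ = 90° − 85.0° = 5.0°.
Snell's law across each interface conserves sin θ / V, so sin θ_5 = V_5·sin θ₁/V₁.
sin θ_5 = 6.314 × sin 5.0° / 0.780 = 0.7055.
θ_5 = arcsin 0.7055 = 44.87°.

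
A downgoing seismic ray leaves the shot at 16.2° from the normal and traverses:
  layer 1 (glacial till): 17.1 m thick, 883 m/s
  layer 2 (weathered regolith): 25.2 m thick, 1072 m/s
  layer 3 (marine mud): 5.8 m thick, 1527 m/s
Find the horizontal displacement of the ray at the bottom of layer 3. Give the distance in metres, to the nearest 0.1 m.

17.2 m

Apply Snell's law at each interface; in layer i the horizontal offset is hᵢ·tan θᵢ.
Layer 1: θ = 16.20°; offset = 17.1·tan 16.20° = 4.968 m.
Layer 2: sin θ = 1072·sin 16.2°/883 = 0.3387, θ = 19.80°; offset = 25.2·tan 19.80° = 9.072 m.
Layer 3: sin θ = 1527·sin 16.2°/883 = 0.4825, θ = 28.85°; offset = 5.8·tan 28.85° = 3.195 m.
Summing the layer offsets gives 17.234 m.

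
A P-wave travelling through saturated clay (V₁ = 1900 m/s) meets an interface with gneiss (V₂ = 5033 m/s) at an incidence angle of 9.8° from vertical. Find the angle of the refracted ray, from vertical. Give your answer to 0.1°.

sin θ₁/V₁ = sin θ₂/V₂ ⇒ sin θ₂ = 5033·sin 9.8°/1900 = 5033·0.1702/1900 = 0.4509.
θ₂ = sin⁻¹(0.4509) = 26.80° (from vertical).

26.8°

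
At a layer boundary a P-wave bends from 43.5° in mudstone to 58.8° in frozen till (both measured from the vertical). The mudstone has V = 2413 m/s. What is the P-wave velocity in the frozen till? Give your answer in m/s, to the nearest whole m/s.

Snell's law: sin 43.5°/V₁ = sin 58.8°/V₂.
V₂ = V₁·sin 58.8°/sin 43.5° = 2413 × 1.2426 = 2998.45 m/s.

2998 m/s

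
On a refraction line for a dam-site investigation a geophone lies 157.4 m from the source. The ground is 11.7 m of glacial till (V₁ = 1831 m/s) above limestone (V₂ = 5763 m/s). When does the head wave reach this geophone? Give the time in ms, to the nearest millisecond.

θ_c = arcsin(V₁/V₂) = arcsin(1831/5763) = 18.52°, cos θ_c = 0.9482.
Intercept time tᵢ = 2h cos θ_c / V₁ = 2·11.7·0.9482/1831 = 0.01212 s.
t = x/V₂ + tᵢ = 157.4/5763 + 0.01212 = 0.03943 s.

39 ms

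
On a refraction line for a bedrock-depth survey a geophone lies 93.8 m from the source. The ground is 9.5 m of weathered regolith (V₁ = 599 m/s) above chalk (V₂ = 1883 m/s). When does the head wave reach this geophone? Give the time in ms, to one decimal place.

79.9 ms

t = x/V₂ + 2h·√(V₂²−V₁²)/(V₁V₂).
√(V₂²−V₁²) = √(1883²−599²) = 1785.2 m/s; delay term = 2·9.5·1785.2/(599·1883) = 0.03007 s.
t = 93.8/1883 + 0.03007 = 0.07989 s.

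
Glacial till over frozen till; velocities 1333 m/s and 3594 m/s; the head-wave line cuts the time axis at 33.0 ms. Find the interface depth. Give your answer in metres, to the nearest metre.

h = tᵢ·V₁·V₂ / (2·√(V₂²−V₁²)).
√(V₂²−V₁²) = √(3594² − 1333²) = 3337.7 m/s.
h = 0.033 s × 1333 × 3594 / (2 × 3337.7) = 23.68 m.

24 m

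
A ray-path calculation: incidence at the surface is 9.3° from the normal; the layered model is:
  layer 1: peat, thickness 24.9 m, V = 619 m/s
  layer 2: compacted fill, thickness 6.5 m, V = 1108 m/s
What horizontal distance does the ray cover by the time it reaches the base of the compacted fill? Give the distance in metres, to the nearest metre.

6 m

Apply Snell's law at each interface; in layer i the horizontal offset is hᵢ·tan θᵢ.
Layer 1: θ = 9.30°; offset = 24.9·tan 9.30° = 4.078 m.
Layer 2: sin θ = 1108·sin 9.3°/619 = 0.2893, θ = 16.81°; offset = 6.5·tan 16.81° = 1.964 m.
Summing the layer offsets gives 6.042 m.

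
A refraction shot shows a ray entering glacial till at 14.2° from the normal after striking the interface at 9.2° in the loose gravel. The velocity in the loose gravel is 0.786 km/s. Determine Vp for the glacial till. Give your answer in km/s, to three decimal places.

1.206 km/s

Snell's law: sin 9.2°/V₁ = sin 14.2°/V₂.
V₂ = V₁·sin 14.2°/sin 9.2° = 0.786 × 1.5343 = 1.206 km/s.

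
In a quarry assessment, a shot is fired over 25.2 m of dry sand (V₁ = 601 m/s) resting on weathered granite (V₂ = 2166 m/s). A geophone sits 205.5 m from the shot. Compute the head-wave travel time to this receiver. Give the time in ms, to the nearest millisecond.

θ_c = arcsin(V₁/V₂) = arcsin(601/2166) = 16.11°, cos θ_c = 0.9607.
Intercept time tᵢ = 2h cos θ_c / V₁ = 2·25.2·0.9607/601 = 0.08057 s.
t = x/V₂ + tᵢ = 205.5/2166 + 0.08057 = 0.17544 s.

175 ms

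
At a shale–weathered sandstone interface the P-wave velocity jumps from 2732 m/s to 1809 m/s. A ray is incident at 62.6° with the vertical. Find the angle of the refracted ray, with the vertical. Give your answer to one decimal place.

Snell's law: sin θ₂ = (V₂/V₁)·sin θ₁ = (1809/2732)·sin 62.6° = 0.5879.
θ₂ = arcsin 0.5879 = 36.01° from the normal.

36.0°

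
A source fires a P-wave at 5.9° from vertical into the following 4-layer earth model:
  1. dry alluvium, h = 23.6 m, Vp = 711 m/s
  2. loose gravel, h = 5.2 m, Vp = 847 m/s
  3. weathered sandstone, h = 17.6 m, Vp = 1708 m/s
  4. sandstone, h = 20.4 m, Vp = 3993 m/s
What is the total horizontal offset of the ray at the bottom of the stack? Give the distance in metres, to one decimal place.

Ray parameter p = sin 5.9° / 711 m/s = 1.4457e-04 s/m.
Layer 1: θ = 5.90°; offset = 23.6·tan 5.90° = 2.439 m.
Layer 2: sin θ = p·847 = 0.1225 → θ = 7.03°; offset = 5.2·tan 7.03° = 0.642 m.
Layer 3: sin θ = p·1708 = 0.2469 → θ = 14.30°; offset = 17.6·tan 14.30° = 4.485 m.
Layer 4: sin θ = p·3993 = 0.5773 → θ = 35.26°; offset = 20.4·tan 35.26° = 14.423 m.
Σ offsets = 21.988 m.

22.0 m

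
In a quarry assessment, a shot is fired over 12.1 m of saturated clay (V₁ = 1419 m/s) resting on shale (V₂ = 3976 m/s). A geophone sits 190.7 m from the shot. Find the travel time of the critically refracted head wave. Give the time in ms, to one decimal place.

θ_c = arcsin(V₁/V₂) = arcsin(1419/3976) = 20.91°, cos θ_c = 0.9341.
Intercept time tᵢ = 2h cos θ_c / V₁ = 2·12.1·0.9341/1419 = 0.01593 s.
t = x/V₂ + tᵢ = 190.7/3976 + 0.01593 = 0.06389 s.

63.9 ms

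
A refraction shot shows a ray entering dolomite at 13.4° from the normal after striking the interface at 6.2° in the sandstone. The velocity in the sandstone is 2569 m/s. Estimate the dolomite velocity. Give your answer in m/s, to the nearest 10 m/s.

sin 6.2° = 0.1080; sin 13.4° = 0.2317.
V₂ = V₁·(sin θ₂/sin θ₁) = 2569·(0.2317/0.1080) = 5512.63 m/s.

5510 m/s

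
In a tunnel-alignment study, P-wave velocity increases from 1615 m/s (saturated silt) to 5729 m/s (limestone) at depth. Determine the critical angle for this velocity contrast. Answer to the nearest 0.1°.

16.4°

At critical incidence the refracted ray runs along the interface (θ₂ = 90°), so sin θ_c = V₁/V₂.
θ_c = arcsin(1615/5729) = arcsin 0.2819 = 16.37°.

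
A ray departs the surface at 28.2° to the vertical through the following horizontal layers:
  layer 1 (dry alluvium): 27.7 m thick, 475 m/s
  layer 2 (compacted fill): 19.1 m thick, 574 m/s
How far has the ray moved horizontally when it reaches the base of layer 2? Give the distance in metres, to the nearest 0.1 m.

28.1 m

Apply Snell's law at each interface; in layer i the horizontal offset is hᵢ·tan θᵢ.
Layer 1: θ = 28.20°; offset = 27.7·tan 28.20° = 14.853 m.
Layer 2: sin θ = 574·sin 28.2°/475 = 0.5710, θ = 34.82°; offset = 19.1·tan 34.82° = 13.286 m.
Total horizontal offset = 28.139 m.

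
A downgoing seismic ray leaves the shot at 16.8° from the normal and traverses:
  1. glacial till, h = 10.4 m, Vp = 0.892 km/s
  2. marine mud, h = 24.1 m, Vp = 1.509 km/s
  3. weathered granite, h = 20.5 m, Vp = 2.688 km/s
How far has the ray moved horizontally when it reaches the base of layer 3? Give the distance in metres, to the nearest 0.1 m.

53.0 m

p = sin θ₁/V₁ = sin 16.8°/0.892 = 3.2403e-01 s/km is conserved through the stack.
Layer 1: θ = 16.80°; offset = 10.4·tan 16.80° = 3.140 m.
Layer 2: sin θ = p·1.509 = 0.4890 → θ = 29.27°; offset = 24.1·tan 29.27° = 13.509 m.
Layer 3: sin θ = p·2.688 = 0.8710 → θ = 60.57°; offset = 20.5·tan 60.57° = 36.342 m.
Σ offsets = 52.991 m.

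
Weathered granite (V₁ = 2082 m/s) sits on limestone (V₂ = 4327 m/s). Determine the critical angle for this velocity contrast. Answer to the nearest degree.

Critical incidence: sin θ_c = V₁/V₂ = 2082/4327 = 0.4812.
θ_c = arcsin 0.4812 = 28.76°.

29°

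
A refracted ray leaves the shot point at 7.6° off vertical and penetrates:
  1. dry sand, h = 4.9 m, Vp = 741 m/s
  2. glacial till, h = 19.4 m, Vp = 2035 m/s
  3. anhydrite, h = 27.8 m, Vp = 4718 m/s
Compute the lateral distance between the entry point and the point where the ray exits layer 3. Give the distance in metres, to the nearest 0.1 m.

Apply Snell's law at each interface; in layer i the horizontal offset is hᵢ·tan θᵢ.
Layer 1: θ = 7.60°; offset = 4.9·tan 7.60° = 0.654 m.
Layer 2: sin θ = 2035·sin 7.6°/741 = 0.3632, θ = 21.30°; offset = 19.4·tan 21.30° = 7.563 m.
Layer 3: sin θ = 4718·sin 7.6°/741 = 0.8421, θ = 57.36°; offset = 27.8·tan 57.36° = 43.405 m.
Σ offsets = 51.621 m.

51.6 m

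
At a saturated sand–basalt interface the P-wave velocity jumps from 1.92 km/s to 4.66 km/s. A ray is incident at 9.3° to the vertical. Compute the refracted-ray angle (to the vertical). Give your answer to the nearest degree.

23°

sin θ₁/V₁ = sin θ₂/V₂ ⇒ sin θ₂ = 4.66·sin 9.3°/1.92 = 4.66·0.1616/1.92 = 0.3922.
θ₂ = sin⁻¹(0.3922) = 23.09° (from vertical).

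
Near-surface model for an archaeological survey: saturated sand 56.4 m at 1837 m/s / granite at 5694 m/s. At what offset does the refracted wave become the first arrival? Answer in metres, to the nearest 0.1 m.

157.6 m

θ_c = arcsin(1837/5694) = 18.82°, so cos θ_c = 0.9465 and tᵢ = 2h cos θ_c/V₁ = 0.0581 s.
At crossover x/V₁ = x/V₂ + tᵢ ⇒ x = tᵢ/(1/V₁ − 1/V₂) = 0.05812/(5.4437e-04 − 1.7562e-04) = 157.62 m.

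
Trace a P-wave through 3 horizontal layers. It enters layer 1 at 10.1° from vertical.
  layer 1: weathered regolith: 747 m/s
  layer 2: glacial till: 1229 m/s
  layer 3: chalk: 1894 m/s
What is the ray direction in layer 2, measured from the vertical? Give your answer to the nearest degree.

Ray parameter p = sin 10.1° / 747 = 2.3476e-04 s/m.
sin θ_2 = p·V_2 = 2.3476e-04 × 1229 = 0.2885.
θ_2 = arcsin 0.2885 = 16.77°.

17°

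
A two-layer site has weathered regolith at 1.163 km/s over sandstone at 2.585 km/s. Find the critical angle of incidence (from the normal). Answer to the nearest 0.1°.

26.7°

At critical incidence the refracted ray runs along the interface (θ₂ = 90°), so sin θ_c = V₁/V₂.
θ_c = arcsin(1.163/2.585) = arcsin 0.4499 = 26.74°.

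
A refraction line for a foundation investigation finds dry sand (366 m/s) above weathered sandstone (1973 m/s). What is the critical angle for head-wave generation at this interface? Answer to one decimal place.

10.7°

Critical incidence: sin θ_c = V₁/V₂ = 366/1973 = 0.1855.
θ_c = arcsin 0.1855 = 10.69°.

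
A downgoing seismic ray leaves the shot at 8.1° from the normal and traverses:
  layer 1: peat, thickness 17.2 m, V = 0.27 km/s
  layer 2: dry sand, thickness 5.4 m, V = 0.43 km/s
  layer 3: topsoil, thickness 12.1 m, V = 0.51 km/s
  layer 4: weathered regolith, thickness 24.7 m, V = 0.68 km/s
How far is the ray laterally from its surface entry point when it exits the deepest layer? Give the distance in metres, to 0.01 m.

Ray parameter p = sin 8.1° / 0.27 km/s = 5.2186e-01 s/km.
Layer 1: θ = 8.10°; offset = 17.2·tan 8.10° = 2.4479 m.
Layer 2: sin θ = p·0.43 = 0.2244 → θ = 12.97°; offset = 5.4·tan 12.97° = 1.2435 m.
Layer 3: sin θ = p·0.51 = 0.2661 → θ = 15.44°; offset = 12.1·tan 15.44° = 3.3409 m.
Layer 4: sin θ = p·0.68 = 0.3549 → θ = 20.79°; offset = 24.7·tan 20.79° = 9.3753 m.
Σ offsets = 16.4075 m.

16.41 m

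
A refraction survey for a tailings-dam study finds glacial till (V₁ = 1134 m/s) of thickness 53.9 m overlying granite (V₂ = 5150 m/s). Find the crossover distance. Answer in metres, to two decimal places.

θ_c = arcsin(1134/5150) = 12.72°, so cos θ_c = 0.9755 and tᵢ = 2h cos θ_c/V₁ = 0.0927 s.
At crossover x/V₁ = x/V₂ + tᵢ ⇒ x = tᵢ/(1/V₁ − 1/V₂) = 0.09273/(8.8183e-04 − 1.9417e-04) = 134.85 m.

134.85 m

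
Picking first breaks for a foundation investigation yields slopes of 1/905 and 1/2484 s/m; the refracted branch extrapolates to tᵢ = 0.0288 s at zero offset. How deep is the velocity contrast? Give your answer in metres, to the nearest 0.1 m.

h = tᵢ·V₁·V₂ / (2·√(V₂²−V₁²)).
√(V₂²−V₁²) = √(2484² − 905²) = 2313.3 m/s.
h = 0.0288 s × 905 × 2484 / (2 × 2313.3) = 13.99 m.

14.0 m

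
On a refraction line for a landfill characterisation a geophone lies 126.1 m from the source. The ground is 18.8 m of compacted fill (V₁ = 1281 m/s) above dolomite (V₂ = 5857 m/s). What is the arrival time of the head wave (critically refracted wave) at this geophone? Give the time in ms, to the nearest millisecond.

t = x/V₂ + 2h·√(V₂²−V₁²)/(V₁V₂).
√(V₂²−V₁²) = √(5857²−1281²) = 5715.2 m/s; delay term = 2·18.8·5715.2/(1281·5857) = 0.02864 s.
t = 126.1/5857 + 0.02864 = 0.05017 s.

50 ms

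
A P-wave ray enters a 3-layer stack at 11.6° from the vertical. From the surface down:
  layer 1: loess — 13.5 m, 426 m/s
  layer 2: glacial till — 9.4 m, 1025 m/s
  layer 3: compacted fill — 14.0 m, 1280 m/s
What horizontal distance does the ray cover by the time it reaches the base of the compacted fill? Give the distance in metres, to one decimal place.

18.6 m

Apply Snell's law at each interface; in layer i the horizontal offset is hᵢ·tan θᵢ.
Layer 1: θ = 11.60°; offset = 13.5·tan 11.60° = 2.771 m.
Layer 2: sin θ = 1025·sin 11.6°/426 = 0.4838, θ = 28.93°; offset = 9.4·tan 28.93° = 5.197 m.
Layer 3: sin θ = 1280·sin 11.6°/426 = 0.6042, θ = 37.17°; offset = 14.0·tan 37.17° = 10.615 m.
Σ offsets = 18.583 m.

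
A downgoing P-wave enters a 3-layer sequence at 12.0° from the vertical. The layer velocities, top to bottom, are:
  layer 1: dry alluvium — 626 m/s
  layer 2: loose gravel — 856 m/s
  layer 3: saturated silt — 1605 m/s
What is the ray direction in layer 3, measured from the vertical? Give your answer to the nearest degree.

Ray parameter p = sin 12.0° / 626 = 3.3213e-04 s/m.
sin θ_3 = p·V_3 = 3.3213e-04 × 1605 = 0.5331.
θ_3 = 32.21° from the vertical.

32°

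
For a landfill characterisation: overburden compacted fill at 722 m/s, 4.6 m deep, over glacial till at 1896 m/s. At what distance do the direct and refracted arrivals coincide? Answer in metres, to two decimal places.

13.74 m

x_cross = 2h·√((V₂+V₁)/(V₂−V₁)).
(V₂+V₁)/(V₂−V₁) = (1896+722)/(1896−722) = 2.2300; √ = 1.4933.
x_cross = 2·4.6·1.4933 = 13.74 m.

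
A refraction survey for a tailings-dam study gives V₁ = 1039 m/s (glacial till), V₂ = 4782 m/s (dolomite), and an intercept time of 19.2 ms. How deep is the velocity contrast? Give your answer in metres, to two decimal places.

10.22 m

h = tᵢ·V₁·V₂ / (2·√(V₂²−V₁²)).
√(V₂²−V₁²) = √(4782² − 1039²) = 4667.8 m/s.
h = 0.0192 s × 1039 × 4782 / (2 × 4667.8) = 10.22 m.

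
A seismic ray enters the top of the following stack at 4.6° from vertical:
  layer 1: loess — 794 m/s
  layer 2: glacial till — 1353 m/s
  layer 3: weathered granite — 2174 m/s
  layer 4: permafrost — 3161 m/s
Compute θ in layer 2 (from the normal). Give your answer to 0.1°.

7.9°

Snell's law across each interface conserves sin θ / V, so sin θ_2 = V_2·sin θ₁/V₁.
sin θ_2 = 1353 × sin 4.6° / 794 = 0.1367.
θ_2 = arcsin 0.1367 = 7.85°.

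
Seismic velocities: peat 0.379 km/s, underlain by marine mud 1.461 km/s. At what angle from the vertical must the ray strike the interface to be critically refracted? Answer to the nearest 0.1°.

15.0°

At critical incidence the refracted ray runs along the interface (θ₂ = 90°), so sin θ_c = V₁/V₂.
θ_c = arcsin(0.379/1.461) = arcsin 0.2594 = 15.04°.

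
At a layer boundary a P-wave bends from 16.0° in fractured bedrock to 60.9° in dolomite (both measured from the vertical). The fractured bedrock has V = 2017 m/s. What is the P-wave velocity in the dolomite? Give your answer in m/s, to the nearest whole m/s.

sin 16.0° = 0.2756; sin 60.9° = 0.8738.
V₂ = V₁·(sin θ₂/sin θ₁) = 2017·(0.8738/0.2756) = 6393.90 m/s.

6394 m/s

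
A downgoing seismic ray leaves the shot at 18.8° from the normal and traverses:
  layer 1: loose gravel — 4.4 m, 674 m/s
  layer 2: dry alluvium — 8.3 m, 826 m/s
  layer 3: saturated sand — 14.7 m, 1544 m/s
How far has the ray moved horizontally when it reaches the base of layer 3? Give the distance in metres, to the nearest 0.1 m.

21.2 m

Ray parameter p = sin 18.8° / 674 m/s = 4.7814e-04 s/m.
Layer 1: θ = 18.80°; offset = 4.4·tan 18.80° = 1.498 m.
Layer 2: sin θ = p·826 = 0.3949 → θ = 23.26°; offset = 8.3·tan 23.26° = 3.568 m.
Layer 3: sin θ = p·1544 = 0.7382 → θ = 47.58°; offset = 14.7·tan 47.58° = 16.089 m.
Total horizontal offset = 21.155 m.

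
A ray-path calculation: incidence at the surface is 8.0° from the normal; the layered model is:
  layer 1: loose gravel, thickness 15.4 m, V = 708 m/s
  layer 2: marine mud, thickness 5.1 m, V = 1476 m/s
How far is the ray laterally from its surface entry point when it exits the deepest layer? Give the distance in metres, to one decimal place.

p = sin θ₁/V₁ = sin 8.0°/708 = 1.9657e-04 s/m is conserved through the stack.
Layer 1: θ = 8.00°; offset = 15.4·tan 8.00° = 2.164 m.
Layer 2: sin θ = p·1476 = 0.2901 → θ = 16.87°; offset = 5.1·tan 16.87° = 1.546 m.
Summing the layer offsets gives 3.711 m.

3.7 m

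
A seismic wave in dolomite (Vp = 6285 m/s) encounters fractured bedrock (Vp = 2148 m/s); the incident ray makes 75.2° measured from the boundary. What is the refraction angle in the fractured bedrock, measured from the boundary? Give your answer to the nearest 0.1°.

85.0°

Convert to the normal: θ₁ = 90° − 75.2° = 14.8°.
Snell's law: sin θ₂ = (V₂/V₁)·sin θ₁ = (2148/6285)·sin 14.8° = 0.0873.
θ₂ = arcsin 0.0873 = 5.01° from the normal.
From the interface: 90° − 5.01° = 84.99°.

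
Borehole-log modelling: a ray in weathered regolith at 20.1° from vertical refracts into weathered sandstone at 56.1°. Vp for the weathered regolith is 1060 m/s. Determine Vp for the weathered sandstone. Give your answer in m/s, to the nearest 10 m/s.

Snell's law: sin 20.1°/V₁ = sin 56.1°/V₂.
V₂ = V₁·sin 56.1°/sin 20.1° = 1060 × 2.4152 = 2560.13 m/s.

2560 m/s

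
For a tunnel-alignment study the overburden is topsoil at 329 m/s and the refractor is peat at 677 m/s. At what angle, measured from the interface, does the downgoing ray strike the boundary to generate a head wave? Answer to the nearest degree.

At critical incidence the refracted ray runs along the interface (θ₂ = 90°), so sin θ_c = V₁/V₂.
θ_c = arcsin(329/677) = arcsin 0.4860 = 29.08°.
Measured from the interface: 90° − 29.08° = 60.92°.

61°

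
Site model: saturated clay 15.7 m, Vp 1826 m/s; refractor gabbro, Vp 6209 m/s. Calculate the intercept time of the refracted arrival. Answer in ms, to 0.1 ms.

tᵢ = 2h·√(V₂²−V₁²)/(V₁V₂).
√(V₂²−V₁²) = √(6209²−1826²) = 5934.4 m/s.
tᵢ = 2·15.7·5934.4/(1826·6209) = 0.01644 s.

16.4 ms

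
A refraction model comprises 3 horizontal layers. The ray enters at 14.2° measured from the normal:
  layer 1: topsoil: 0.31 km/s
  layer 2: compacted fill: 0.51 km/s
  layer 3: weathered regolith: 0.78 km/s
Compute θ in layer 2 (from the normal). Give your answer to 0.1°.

23.8°

Snell's law across each interface conserves sin θ / V, so sin θ_2 = V_2·sin θ₁/V₁.
sin θ_2 = 0.51 × sin 14.2° / 0.31 = 0.4036.
θ_2 = 23.80° from the vertical.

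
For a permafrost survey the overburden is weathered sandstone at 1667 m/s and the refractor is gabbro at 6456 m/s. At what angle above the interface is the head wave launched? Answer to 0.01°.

Critical incidence: sin θ_c = V₁/V₂ = 1667/6456 = 0.2582.
θ_c = arcsin 0.2582 = 14.96°.
Measured from the interface: 90° − 14.96° = 75.04°.

75.04°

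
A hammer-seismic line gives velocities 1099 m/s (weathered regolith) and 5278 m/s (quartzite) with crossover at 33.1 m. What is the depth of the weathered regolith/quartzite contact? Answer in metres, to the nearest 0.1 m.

13.4 m

x_cross = 2h·√((V₂+V₁)/(V₂−V₁)) → h = x_cross / (2·√((V₂+V₁)/(V₂−V₁))).
√((V₂+V₁)/(V₂−V₁)) = √((5278+1099)/(5278−1099)) = 1.2353.
h = 33.1 / (2·1.2353) = 13.40 m.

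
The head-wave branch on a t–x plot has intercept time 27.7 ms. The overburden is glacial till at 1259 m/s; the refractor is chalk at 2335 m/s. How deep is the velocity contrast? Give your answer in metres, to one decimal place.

20.7 m

θ_c = arcsin(1259/2335) = 32.63°; cos θ_c = 0.8422.
tᵢ = 2h cos θ_c/V₁ ⇒ h = tᵢ·V₁/(2 cos θ_c) = 0.0277·1259/(2·0.8422) = 20.70 m.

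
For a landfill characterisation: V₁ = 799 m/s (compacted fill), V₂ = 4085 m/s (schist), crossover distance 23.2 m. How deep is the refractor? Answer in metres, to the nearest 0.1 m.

h = (x_cross/2)·√((V₂−V₁)/(V₂+V₁)).
(V₂−V₁)/(V₂+V₁) = (4085−799)/(4085+799) = 0.6728; √ = 0.8202.
h = (23.2/2)·0.8202 = 9.51 m.

9.5 m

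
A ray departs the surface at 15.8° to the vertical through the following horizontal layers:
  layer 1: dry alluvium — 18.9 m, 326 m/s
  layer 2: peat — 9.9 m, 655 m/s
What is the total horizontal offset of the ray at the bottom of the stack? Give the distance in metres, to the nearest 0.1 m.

Apply Snell's law at each interface; in layer i the horizontal offset is hᵢ·tan θᵢ.
Layer 1: θ = 15.80°; offset = 18.9·tan 15.80° = 5.348 m.
Layer 2: sin θ = 655·sin 15.8°/326 = 0.5471, θ = 33.17°; offset = 9.9·tan 33.17° = 6.470 m.
Summing the layer offsets gives 11.818 m.

11.8 m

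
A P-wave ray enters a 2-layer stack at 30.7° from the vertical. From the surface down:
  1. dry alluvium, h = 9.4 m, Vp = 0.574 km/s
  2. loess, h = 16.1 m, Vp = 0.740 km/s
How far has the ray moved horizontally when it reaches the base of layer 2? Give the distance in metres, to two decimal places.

19.66 m

Apply Snell's law at each interface; in layer i the horizontal offset is hᵢ·tan θᵢ.
Layer 1: θ = 30.70°; offset = 9.4·tan 30.70° = 5.5813 m.
Layer 2: sin θ = 0.740·sin 30.7°/0.574 = 0.6582, θ = 41.16°; offset = 16.1·tan 41.16° = 14.0757 m.
Σ offsets = 19.6570 m.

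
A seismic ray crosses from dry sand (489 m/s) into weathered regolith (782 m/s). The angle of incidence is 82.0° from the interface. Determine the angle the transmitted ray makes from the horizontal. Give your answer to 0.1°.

77.1°

Angle from the normal: 90° − 82.0° = 8.0°.
Snell's law: sin θ₂ = (V₂/V₁)·sin θ₁ = (782/489)·sin 8.0° = 0.2226.
θ₂ = arcsin 0.2226 = 12.86° from the normal.
From the interface: 90° − 12.86° = 77.14°.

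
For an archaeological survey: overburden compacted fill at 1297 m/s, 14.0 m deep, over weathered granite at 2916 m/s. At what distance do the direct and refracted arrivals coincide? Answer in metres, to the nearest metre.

θ_c = arcsin(1297/2916) = 26.41°, so cos θ_c = 0.8956 and tᵢ = 2h cos θ_c/V₁ = 0.0193 s.
At crossover x/V₁ = x/V₂ + tᵢ ⇒ x = tᵢ/(1/V₁ − 1/V₂) = 0.01934/(7.7101e-04 − 3.4294e-04) = 45.17 m.

45 m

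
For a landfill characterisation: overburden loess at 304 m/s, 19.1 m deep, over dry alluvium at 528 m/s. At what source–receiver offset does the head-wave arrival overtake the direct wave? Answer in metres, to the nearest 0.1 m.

θ_c = arcsin(304/528) = 35.15°, so cos θ_c = 0.8176 and tᵢ = 2h cos θ_c/V₁ = 0.1027 s.
At crossover x/V₁ = x/V₂ + tᵢ ⇒ x = tᵢ/(1/V₁ − 1/V₂) = 0.10274/(3.2895e-03 − 1.8939e-03) = 73.62 m.

73.6 m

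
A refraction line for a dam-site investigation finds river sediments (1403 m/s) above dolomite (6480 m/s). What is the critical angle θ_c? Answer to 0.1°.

12.5°

At critical incidence the refracted ray runs along the interface (θ₂ = 90°), so sin θ_c = V₁/V₂.
θ_c = arcsin(1403/6480) = arcsin 0.2165 = 12.50°.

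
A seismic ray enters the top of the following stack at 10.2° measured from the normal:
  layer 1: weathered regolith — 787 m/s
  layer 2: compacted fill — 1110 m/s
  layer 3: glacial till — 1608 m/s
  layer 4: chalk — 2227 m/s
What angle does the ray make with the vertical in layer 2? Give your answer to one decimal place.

Ray parameter p = sin 10.2° / 787 = 2.2501e-04 s/m.
sin θ_2 = p·V_2 = 2.2501e-04 × 1110 = 0.2498.
θ_2 = 14.46° from the vertical.

14.5°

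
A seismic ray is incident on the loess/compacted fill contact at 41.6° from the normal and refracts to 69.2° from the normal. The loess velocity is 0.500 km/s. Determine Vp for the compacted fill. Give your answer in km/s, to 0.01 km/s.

0.70 km/s

Snell's law: sin 41.6°/V₁ = sin 69.2°/V₂.
V₂ = V₁·sin 69.2°/sin 41.6° = 0.500 × 1.4080 = 0.70 km/s.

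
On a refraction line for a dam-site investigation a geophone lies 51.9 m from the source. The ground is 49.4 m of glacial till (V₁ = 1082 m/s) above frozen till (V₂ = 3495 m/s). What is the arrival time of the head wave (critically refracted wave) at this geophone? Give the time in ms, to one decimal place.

101.7 ms

t = x/V₂ + 2h·√(V₂²−V₁²)/(V₁V₂).
√(V₂²−V₁²) = √(3495²−1082²) = 3323.3 m/s; delay term = 2·49.4·3323.3/(1082·3495) = 0.08683 s.
t = 51.9/3495 + 0.08683 = 0.10168 s.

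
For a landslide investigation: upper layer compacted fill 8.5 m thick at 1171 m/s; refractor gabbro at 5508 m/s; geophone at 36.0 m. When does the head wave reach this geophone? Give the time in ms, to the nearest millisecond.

t = x/V₂ + 2h·√(V₂²−V₁²)/(V₁V₂).
√(V₂²−V₁²) = √(5508²−1171²) = 5382.1 m/s; delay term = 2·8.5·5382.1/(1171·5508) = 0.01419 s.
t = 36.0/5508 + 0.01419 = 0.02072 s.

21 ms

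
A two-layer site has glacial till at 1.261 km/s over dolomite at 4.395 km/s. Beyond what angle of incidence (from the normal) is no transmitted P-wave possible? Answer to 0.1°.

16.7°

At critical incidence the refracted ray runs along the interface (θ₂ = 90°), so sin θ_c = V₁/V₂.
θ_c = arcsin(1.261/4.395) = arcsin 0.2869 = 16.67°.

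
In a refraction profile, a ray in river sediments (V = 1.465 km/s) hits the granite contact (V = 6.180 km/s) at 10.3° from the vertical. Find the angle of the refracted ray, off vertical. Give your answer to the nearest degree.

49°

Snell's law: sin θ₂ = (V₂/V₁)·sin θ₁ = (6.180/1.465)·sin 10.3° = 0.7543.
θ₂ = sin⁻¹(0.7543) = 48.96° (from vertical).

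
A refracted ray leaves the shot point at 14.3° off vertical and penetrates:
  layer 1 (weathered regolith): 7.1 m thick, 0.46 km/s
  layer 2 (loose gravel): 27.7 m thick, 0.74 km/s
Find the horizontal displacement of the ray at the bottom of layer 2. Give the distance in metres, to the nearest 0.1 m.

13.8 m

p = sin θ₁/V₁ = sin 14.3°/0.46 = 5.3695e-01 s/km is conserved through the stack.
Layer 1: θ = 14.30°; offset = 7.1·tan 14.30° = 1.810 m.
Layer 2: sin θ = p·0.74 = 0.3973 → θ = 23.41°; offset = 27.7·tan 23.41° = 11.994 m.
Total horizontal offset = 13.804 m.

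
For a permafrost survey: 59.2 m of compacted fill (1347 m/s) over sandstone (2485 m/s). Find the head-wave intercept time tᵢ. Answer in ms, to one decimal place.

73.9 ms

tᵢ = 2h·√(V₂²−V₁²)/(V₁V₂).
√(V₂²−V₁²) = √(2485²−1347²) = 2088.3 m/s.
tᵢ = 2·59.2·2088.3/(1347·2485) = 0.07387 s.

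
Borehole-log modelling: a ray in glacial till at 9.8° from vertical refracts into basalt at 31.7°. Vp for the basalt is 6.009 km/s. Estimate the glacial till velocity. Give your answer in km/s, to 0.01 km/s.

Snell's law: sin 9.8°/V₁ = sin 31.7°/V₂.
V₁ = V₂·sin 9.8°/sin 31.7° = 6.009 × 0.3239 = 1.95 km/s.

1.95 km/s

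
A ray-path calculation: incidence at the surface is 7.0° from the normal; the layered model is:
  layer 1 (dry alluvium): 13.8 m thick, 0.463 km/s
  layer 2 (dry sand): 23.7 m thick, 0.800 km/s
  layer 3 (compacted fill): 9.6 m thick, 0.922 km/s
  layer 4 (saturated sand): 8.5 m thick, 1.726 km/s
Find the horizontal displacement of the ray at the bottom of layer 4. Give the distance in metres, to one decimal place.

Apply Snell's law at each interface; in layer i the horizontal offset is hᵢ·tan θᵢ.
Layer 1: θ = 7.00°; offset = 13.8·tan 7.00° = 1.694 m.
Layer 2: sin θ = 0.800·sin 7.0°/0.463 = 0.2106, θ = 12.16°; offset = 23.7·tan 12.16° = 5.105 m.
Layer 3: sin θ = 0.922·sin 7.0°/0.463 = 0.2427, θ = 14.05°; offset = 9.6·tan 14.05° = 2.402 m.
Layer 4: sin θ = 1.726·sin 7.0°/0.463 = 0.4543, θ = 27.02°; offset = 8.5·tan 27.02° = 4.335 m.
Summing the layer offsets gives 13.536 m.

13.5 m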